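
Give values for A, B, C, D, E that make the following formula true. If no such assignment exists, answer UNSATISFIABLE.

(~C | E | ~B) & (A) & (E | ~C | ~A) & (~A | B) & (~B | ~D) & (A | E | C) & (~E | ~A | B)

A: 1,  B: 1,  C: 0,  D: 0,  E: 0

(A) alone gives A = 1.
(B) alone gives B = 1.
(~D) alone gives D = 0.
Case C = 0:
No clause remains; E is free.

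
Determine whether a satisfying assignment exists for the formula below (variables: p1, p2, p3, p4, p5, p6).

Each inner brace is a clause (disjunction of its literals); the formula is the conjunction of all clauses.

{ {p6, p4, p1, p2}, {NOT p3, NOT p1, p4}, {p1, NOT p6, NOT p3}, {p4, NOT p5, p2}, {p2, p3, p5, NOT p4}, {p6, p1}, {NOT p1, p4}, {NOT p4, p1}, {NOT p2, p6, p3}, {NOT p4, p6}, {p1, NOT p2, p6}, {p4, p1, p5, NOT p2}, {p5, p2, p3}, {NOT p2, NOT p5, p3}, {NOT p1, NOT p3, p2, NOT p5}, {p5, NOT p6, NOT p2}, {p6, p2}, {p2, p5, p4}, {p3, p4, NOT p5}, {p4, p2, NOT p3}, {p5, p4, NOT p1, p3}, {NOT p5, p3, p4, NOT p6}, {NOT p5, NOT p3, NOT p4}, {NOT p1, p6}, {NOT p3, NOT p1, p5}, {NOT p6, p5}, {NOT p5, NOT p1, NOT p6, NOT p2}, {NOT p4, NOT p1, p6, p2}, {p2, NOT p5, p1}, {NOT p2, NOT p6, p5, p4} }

Yes, satisfiable

Suppose p6 = true.
From the singleton clause (p5), p5 = true.
Suppose p1 = true.
From the singleton clause (p4), p4 = true.
From the singleton clause (NOT p3), p3 = false.
From the singleton clause (NOT p2), p2 = false.
This assignment satisfies each clause.
A satisfying assignment: p1: true, p2: false, p3: false, p4: true, p5: true, p6: true.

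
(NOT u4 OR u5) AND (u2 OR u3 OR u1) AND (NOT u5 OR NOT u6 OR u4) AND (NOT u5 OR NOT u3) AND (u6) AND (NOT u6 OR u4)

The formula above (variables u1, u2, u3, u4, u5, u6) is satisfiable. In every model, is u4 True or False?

True

Suppose u4 = false.
Unit clause (u6) forces u6 = true.
But (NOT u6) is also a unit clause — contradiction.
So every satisfying assignment has u4 = True.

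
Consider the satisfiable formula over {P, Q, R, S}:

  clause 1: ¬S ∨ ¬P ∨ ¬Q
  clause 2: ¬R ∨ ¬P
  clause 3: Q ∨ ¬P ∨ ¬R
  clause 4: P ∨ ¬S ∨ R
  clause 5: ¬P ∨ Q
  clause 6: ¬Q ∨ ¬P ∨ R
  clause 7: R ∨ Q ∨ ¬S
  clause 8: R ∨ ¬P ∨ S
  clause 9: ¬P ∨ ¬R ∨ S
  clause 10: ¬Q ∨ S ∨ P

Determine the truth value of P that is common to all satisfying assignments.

Suppose P = True.
Unit clause (¬R) forces R = False.
Unit clause (Q) forces Q = True.
Now (¬Q) is unsatisfied and unit — conflict.
So every satisfying assignment has P = False.

False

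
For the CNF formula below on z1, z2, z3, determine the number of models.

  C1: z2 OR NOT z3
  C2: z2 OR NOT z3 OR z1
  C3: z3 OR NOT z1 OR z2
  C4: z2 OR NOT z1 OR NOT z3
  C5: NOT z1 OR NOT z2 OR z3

There are 2^3 = 8 truth assignments over (z1, z2, z3).
Check each against the 5 clauses (columns in the order z1, z2, z3):
  F F F  ✓ satisfies all
  F F T  ✗ fails (z2 OR NOT z3)
  F T F  ✓ satisfies all
  F T T  ✓ satisfies all
  T F F  ✗ fails (z3 OR NOT z1 OR z2)
  T F T  ✗ fails (z2 OR NOT z3)
  T T F  ✗ fails (NOT z1 OR NOT z2 OR z3)
  T T T  ✓ satisfies all
4 of the 8 rows are models.

4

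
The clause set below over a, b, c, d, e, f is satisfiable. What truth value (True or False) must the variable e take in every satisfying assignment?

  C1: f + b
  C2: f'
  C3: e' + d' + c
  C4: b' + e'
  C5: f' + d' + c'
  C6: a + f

False

Suppose e = 1.
From the singleton clause (f'), f = 0.
From the singleton clause (b), b = 1.
But (b') is also a unit clause — contradiction.
So every satisfying assignment has e = False.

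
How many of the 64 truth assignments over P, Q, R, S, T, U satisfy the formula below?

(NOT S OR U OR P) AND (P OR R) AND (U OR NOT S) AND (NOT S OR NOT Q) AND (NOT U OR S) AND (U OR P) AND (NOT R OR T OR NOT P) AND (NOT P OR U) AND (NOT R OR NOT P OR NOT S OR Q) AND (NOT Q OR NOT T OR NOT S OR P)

There are 2^6 = 64 truth assignments over (P, Q, R, S, T, U).
Split on Q. With Q = true, the clauses containing Q are satisfied and NOT Q drops from the rest; 0 of the 2^5 = 32 assignments to the other variables satisfy what remains.
With Q = false, by the same count on the reduced clause set, 4 assignments work.
(One model: P=F, Q=F, R=T, S=T, T=F, U=T.)
Total: 0 + 4 = 4.

4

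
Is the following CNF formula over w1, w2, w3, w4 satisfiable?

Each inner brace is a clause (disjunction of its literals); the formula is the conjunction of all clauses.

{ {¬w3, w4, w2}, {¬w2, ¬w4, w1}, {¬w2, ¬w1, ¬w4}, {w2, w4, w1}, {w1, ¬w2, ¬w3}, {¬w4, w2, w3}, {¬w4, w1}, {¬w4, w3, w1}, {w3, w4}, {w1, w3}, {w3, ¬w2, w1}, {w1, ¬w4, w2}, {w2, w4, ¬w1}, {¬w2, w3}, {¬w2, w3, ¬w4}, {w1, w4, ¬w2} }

Branch on w4: set w4 = False.
From the singleton clause (w3), w3 = True.
From the singleton clause (w2), w2 = True.
From the singleton clause (w1), w1 = True.
This assignment satisfies each clause.
A satisfying assignment: w1 ↦ True; w2 ↦ True; w3 ↦ True; w4 ↦ False.

Satisfiable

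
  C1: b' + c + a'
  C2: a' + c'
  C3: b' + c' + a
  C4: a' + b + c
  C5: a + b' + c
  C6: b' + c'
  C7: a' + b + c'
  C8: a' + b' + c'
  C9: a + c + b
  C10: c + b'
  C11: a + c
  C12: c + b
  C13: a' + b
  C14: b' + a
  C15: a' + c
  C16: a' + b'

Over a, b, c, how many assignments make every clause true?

1

There are 2^3 = 8 truth assignments over (a, b, c).
Check each against the 16 clauses (columns in the order a, b, c):
  F F F  ✗ fails (a + c + b)
  F F T  ✓ satisfies all
  F T F  ✗ fails (a + b' + c)
  F T T  ✗ fails (b' + c' + a)
  T F F  ✗ fails (a' + b + c)
  T F T  ✗ fails (a' + c')
  T T F  ✗ fails (b' + c + a')
  T T T  ✗ fails (a' + c')
1 of the 8 rows is a model.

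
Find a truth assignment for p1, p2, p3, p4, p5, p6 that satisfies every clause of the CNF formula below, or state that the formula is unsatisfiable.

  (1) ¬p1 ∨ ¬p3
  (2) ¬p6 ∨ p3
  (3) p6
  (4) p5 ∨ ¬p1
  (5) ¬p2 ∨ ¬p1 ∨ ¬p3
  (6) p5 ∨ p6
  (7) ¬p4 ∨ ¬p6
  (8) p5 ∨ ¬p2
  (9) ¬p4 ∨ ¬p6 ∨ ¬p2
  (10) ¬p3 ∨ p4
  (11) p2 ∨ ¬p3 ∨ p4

(p6) alone gives p6 = True.
(p3) alone gives p3 = True.
(¬p1) alone gives p1 = False.
(¬p4) alone gives p4 = False.
But (p4) is also a unit clause — contradiction.

UNSATISFIABLE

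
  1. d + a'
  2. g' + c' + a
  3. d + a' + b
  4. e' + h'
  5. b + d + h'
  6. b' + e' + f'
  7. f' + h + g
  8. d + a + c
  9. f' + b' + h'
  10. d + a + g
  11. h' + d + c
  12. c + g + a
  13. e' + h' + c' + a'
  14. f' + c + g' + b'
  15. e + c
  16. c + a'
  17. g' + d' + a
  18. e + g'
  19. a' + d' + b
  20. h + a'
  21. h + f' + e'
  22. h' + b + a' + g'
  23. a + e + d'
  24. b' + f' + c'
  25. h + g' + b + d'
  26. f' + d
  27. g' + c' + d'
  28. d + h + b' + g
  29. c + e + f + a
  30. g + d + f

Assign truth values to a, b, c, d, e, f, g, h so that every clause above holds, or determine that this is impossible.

a ↦ 0; b ↦ 1; c ↦ 1; d ↦ 1; e ↦ 1; f ↦ 0; g ↦ 0; h ↦ 0

Case d = 1:
Case e = 1:
From the singleton clause (h'), h = 0.
From the singleton clause (a'), a = 0.
From the singleton clause (g'), g = 0.
From the singleton clause (f'), f = 0.
From the singleton clause (c), c = 1.
Every clause is now satisfied; b is unconstrained.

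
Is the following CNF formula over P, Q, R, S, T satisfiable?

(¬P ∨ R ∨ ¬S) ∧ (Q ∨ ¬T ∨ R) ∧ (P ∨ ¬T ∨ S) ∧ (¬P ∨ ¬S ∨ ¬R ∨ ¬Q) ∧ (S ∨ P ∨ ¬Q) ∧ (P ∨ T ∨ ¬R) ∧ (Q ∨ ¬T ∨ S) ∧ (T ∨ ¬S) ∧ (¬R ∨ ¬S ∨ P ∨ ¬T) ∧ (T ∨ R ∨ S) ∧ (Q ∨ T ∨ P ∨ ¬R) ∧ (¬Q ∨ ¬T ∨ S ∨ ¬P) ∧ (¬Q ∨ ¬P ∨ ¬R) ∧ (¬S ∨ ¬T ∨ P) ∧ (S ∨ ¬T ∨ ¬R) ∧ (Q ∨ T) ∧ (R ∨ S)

Satisfiable

Branch on T: set T = True.
Branch on Q: set Q = False.
The clause (R) is unit, so R = True.
The clause (S) is unit, so S = True.
The clause (P) is unit, so P = True.
All clauses are satisfied.
A satisfying assignment: P=True, Q=False, R=True, S=True, T=True.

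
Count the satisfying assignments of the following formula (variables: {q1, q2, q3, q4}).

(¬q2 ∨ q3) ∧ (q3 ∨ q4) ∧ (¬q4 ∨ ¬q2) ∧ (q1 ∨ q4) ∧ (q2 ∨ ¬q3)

3

There are 2^4 = 16 truth assignments over (q1, q2, q3, q4).
Split on q1. With q1 = True, the clauses containing q1 are satisfied and ¬q1 drops from the rest; 2 of the 2^3 = 8 assignments to the other variables satisfy what remains.
With q1 = False, by the same count on the reduced clause set, 1 assignment works.
Total: 2 + 1 = 3.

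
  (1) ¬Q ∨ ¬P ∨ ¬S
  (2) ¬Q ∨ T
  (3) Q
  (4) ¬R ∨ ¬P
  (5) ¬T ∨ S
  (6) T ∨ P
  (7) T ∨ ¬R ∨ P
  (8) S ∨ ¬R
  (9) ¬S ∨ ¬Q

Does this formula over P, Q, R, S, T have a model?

Unit clause (Q) forces Q = True.
Unit clause (T) forces T = True.
Unit clause (S) forces S = True.
That conflicts with the unit clause (¬S).
No assignment satisfies every clause.

No, unsatisfiable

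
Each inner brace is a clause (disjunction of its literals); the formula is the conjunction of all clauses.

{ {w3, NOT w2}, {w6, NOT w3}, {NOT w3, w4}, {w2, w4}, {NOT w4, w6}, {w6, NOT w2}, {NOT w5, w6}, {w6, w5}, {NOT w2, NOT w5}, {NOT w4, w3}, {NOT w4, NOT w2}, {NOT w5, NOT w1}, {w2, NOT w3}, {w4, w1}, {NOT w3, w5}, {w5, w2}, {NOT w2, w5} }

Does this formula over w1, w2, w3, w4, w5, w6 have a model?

Unsatisfiable

Case w3 = true:
(w6) alone gives w6 = true.
(w4) alone gives w4 = true.
(NOT w2) alone gives w2 = false.
But (w2) is also a unit clause — contradiction.
So w3 must be the other value — set w3 = false.
(NOT w2) alone gives w2 = false.
(w4) alone gives w4 = true.
But (NOT w4) is also a unit clause — contradiction.
Both values of w3 lead to a conflict.
No assignment satisfies every clause.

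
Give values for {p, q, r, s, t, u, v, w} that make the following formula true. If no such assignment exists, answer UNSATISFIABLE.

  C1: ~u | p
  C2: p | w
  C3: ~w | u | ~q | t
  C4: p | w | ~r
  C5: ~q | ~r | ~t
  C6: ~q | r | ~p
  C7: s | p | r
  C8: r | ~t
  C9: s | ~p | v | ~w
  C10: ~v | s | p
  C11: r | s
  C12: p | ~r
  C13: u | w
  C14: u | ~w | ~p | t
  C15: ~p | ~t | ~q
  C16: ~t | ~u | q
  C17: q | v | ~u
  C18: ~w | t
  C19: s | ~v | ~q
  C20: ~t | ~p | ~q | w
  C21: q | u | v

Branch on u: set u = 0.
The clause (w) is unit, so w = 1.
The clause (t) is unit, so t = 1.
The clause (r) is unit, so r = 1.
The clause (~q) is unit, so q = 0.
The clause (p) is unit, so p = 1.
The clause (v) is unit, so v = 1.
No clause remains; s is free.

p: 1; q: 0; r: 1; s: 1; t: 1; u: 0; v: 1; w: 1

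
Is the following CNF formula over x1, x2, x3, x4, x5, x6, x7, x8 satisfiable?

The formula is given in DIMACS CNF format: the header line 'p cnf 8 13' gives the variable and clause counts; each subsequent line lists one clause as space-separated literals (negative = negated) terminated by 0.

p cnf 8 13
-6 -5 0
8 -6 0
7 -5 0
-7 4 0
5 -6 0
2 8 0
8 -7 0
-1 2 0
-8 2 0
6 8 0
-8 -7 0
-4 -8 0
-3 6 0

Satisfiable

Suppose x6 = False.
(x8) alone gives x8 = True.
(x2) alone gives x2 = True.
(¬x7) alone gives x7 = False.
(¬x5) alone gives x5 = False.
(¬x4) alone gives x4 = False.
(¬x3) alone gives x3 = False.
No clause remains; x1 is free.
A satisfying assignment: x1=True; x2=True; x3=False; x4=False; x5=False; x6=False; x7=False; x8=True.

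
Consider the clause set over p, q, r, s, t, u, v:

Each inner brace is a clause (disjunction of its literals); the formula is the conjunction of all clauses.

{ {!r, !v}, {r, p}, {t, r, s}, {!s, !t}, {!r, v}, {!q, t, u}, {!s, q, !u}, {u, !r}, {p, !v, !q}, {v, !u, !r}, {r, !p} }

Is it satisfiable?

No

Suppose r = false.
The clause (p) is unit, so p = true.
But (!p) is also a unit clause — contradiction.
So r must be the other value — set r = true.
The clause (!v) is unit, so v = false.
But (v) is also a unit clause — contradiction.
Both values of r lead to a conflict.
No assignment satisfies every clause.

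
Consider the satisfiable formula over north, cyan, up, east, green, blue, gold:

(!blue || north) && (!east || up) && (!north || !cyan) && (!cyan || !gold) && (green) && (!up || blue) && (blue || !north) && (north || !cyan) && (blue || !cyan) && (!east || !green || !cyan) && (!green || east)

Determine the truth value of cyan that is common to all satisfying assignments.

False

Suppose cyan = true.
The clause (!north) is unit, so north = false.
But (north) is also a unit clause — contradiction.
So every satisfying assignment has cyan = False.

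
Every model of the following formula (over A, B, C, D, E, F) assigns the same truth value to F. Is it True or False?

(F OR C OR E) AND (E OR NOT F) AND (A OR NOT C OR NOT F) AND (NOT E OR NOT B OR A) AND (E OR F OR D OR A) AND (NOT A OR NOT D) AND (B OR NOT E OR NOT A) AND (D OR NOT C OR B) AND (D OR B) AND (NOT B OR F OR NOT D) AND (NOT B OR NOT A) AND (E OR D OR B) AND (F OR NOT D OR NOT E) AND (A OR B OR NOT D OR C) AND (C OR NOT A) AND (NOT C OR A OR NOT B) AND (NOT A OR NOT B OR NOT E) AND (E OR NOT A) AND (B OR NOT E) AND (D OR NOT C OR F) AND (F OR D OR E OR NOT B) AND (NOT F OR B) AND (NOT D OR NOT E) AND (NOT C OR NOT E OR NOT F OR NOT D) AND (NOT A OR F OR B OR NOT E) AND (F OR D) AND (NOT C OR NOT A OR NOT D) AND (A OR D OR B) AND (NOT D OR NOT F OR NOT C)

Suppose F = true.
(E) alone gives E = true.
(B) alone gives B = true.
(A) alone gives A = true.
That conflicts with the unit clause (NOT A).
So every satisfying assignment has F = False.

False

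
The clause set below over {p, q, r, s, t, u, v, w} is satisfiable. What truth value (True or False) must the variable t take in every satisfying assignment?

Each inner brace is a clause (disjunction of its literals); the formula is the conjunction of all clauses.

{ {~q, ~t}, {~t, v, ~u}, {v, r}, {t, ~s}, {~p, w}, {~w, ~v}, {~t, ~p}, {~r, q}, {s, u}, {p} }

Suppose t = 1.
(~q) alone gives q = 0.
(~p) alone gives p = 0.
That conflicts with the unit clause (p).
So every satisfying assignment has t = False.

False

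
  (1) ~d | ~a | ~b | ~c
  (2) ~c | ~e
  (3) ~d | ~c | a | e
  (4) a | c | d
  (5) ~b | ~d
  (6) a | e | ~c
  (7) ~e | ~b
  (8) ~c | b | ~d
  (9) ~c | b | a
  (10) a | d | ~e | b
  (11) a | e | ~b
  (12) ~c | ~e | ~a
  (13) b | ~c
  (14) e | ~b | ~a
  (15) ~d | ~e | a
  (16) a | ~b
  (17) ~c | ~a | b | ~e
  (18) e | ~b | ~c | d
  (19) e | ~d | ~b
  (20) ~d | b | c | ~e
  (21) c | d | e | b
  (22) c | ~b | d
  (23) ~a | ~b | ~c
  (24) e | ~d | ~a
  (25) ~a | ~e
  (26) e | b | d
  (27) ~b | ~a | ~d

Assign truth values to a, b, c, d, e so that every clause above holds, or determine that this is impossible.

Try c = 0.
Try a = 0.
The clause (d) is unit, so d = 1.
The clause (~b) is unit, so b = 0.
The clause (~e) is unit, so e = 0.
This assignment satisfies each clause.

a: 0, b: 0, c: 0, d: 1, e: 0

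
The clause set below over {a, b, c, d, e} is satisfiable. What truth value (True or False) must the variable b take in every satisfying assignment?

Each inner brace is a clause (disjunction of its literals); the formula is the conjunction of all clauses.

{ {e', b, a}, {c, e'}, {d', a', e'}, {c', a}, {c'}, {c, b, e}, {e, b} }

True

Suppose b = 0.
From the singleton clause (c'), c = 0.
From the singleton clause (e'), e = 0.
But (e) is also a unit clause — contradiction.
So every satisfying assignment has b = True.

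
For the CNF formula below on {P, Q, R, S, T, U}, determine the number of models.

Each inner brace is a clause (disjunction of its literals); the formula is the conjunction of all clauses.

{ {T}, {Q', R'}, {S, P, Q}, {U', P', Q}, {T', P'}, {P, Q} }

4

There are 2^6 = 64 truth assignments over (P, Q, R, S, T, U).
Split on S. With S = 1, the clauses containing S are satisfied and S' drops from the rest; 2 of the 2^5 = 32 assignments to the other variables satisfy what remains.
With S = 0, by the same count on the reduced clause set, 2 assignments work.
Total: 2 + 2 = 4.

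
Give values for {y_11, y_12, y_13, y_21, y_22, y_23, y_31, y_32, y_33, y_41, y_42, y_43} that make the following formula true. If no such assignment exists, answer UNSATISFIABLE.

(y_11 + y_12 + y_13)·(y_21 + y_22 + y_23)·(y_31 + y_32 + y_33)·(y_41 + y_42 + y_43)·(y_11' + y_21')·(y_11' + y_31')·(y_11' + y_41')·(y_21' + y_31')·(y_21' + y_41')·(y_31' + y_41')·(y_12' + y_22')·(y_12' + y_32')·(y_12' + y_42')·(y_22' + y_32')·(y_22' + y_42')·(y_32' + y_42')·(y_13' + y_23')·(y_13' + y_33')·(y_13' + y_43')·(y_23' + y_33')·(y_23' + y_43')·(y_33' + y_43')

Case y_11 = 0:
Case y_12 = 1:
Unit clause (y_22') forces y_22 = 0.
Unit clause (y_32') forces y_32 = 0.
Unit clause (y_42') forces y_42 = 0.
Case y_21 = 1:
Unit clause (y_31') forces y_31 = 0.
Unit clause (y_33) forces y_33 = 1.
Unit clause (y_41') forces y_41 = 0.
Unit clause (y_43) forces y_43 = 1.
Now (y_43') is unsatisfied and unit — conflict.
Backtrack on y_21: now try y_21 = 0.
Unit clause (y_23) forces y_23 = 1.
Unit clause (y_13') forces y_13 = 0.
Unit clause (y_33') forces y_33 = 0.
Unit clause (y_31) forces y_31 = 1.
Unit clause (y_41') forces y_41 = 0.
Unit clause (y_43) forces y_43 = 1.
Now (y_43') is unsatisfied and unit — conflict.
Both values of y_21 lead to a conflict.
Backtrack on y_12: now try y_12 = 0.
Unit clause (y_13) forces y_13 = 1.
Unit clause (y_23') forces y_23 = 0.
Unit clause (y_33') forces y_33 = 0.
Unit clause (y_43') forces y_43 = 0.
Case y_21 = 1:
Unit clause (y_31') forces y_31 = 0.
Unit clause (y_32) forces y_32 = 1.
Unit clause (y_41') forces y_41 = 0.
Unit clause (y_42) forces y_42 = 1.
Now (y_42') is unsatisfied and unit — conflict.
Backtrack on y_21: now try y_21 = 0.
Unit clause (y_22) forces y_22 = 1.
Unit clause (y_32') forces y_32 = 0.
Unit clause (y_31) forces y_31 = 1.
Unit clause (y_41') forces y_41 = 0.
Unit clause (y_42) forces y_42 = 1.
Now (y_42') is unsatisfied and unit — conflict.
Both values of y_21 lead to a conflict.
Both values of y_12 lead to a conflict.
Backtrack on y_11: now try y_11 = 1.
Unit clause (y_21') forces y_21 = 0.
Unit clause (y_31') forces y_31 = 0.
Unit clause (y_41') forces y_41 = 0.
Case y_22 = 1:
Unit clause (y_12') forces y_12 = 0.
Unit clause (y_32') forces y_32 = 0.
Unit clause (y_33) forces y_33 = 1.
Unit clause (y_42') forces y_42 = 0.
Unit clause (y_43) forces y_43 = 1.
Now (y_43') is unsatisfied and unit — conflict.
Backtrack on y_22: now try y_22 = 0.
Unit clause (y_23) forces y_23 = 1.
Unit clause (y_13') forces y_13 = 0.
Unit clause (y_33') forces y_33 = 0.
Unit clause (y_32) forces y_32 = 1.
Unit clause (y_12') forces y_12 = 0.
Unit clause (y_42') forces y_42 = 0.
Unit clause (y_43) forces y_43 = 1.
Now (y_43') is unsatisfied and unit — conflict.
Both values of y_22 lead to a conflict.
Both values of y_11 lead to a conflict.

UNSATISFIABLE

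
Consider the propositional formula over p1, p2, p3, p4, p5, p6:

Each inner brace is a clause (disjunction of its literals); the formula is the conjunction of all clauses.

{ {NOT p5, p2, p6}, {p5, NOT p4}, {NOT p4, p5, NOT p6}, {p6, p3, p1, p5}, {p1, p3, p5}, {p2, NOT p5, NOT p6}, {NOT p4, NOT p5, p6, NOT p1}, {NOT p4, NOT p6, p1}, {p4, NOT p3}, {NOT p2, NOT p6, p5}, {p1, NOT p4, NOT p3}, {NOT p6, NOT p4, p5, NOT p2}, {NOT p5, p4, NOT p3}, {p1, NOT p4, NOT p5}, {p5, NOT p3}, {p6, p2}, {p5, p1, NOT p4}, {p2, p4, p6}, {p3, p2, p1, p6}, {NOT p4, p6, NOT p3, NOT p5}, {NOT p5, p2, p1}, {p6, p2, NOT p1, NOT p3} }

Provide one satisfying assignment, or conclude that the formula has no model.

Branch on p5: set p5 = true.
Branch on p2: set p2 = true.
Branch on p4: set p4 = false.
(NOT p3) alone gives p3 = false.
All clauses hold; p1, p6 can take either value.

p1=false; p2=true; p3=false; p4=false; p5=true; p6=true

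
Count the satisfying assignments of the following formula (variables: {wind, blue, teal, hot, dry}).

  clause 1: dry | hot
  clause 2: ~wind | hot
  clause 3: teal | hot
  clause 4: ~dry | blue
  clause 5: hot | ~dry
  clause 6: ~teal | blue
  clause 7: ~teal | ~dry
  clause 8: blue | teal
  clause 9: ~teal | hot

There are 2^5 = 32 truth assignments over (wind, blue, teal, hot, dry).
Split on dry. With dry = 1, the clauses containing dry are satisfied and ~dry drops from the rest; 2 of the 2^4 = 16 assignments to the other variables satisfy what remains.
With dry = 0, by the same count on the reduced clause set, 4 assignments work.
Total: 2 + 4 = 6.

6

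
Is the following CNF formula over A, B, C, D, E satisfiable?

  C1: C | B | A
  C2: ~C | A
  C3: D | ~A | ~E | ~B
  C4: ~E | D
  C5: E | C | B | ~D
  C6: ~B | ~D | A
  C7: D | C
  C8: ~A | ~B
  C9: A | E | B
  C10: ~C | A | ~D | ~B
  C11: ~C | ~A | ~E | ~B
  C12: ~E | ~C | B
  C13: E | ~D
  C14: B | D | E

Yes

Suppose C = 0.
Unit clause (D) forces D = 1.
Unit clause (E) forces E = 1.
Suppose B = 0.
Unit clause (A) forces A = 1.
Every clause now holds.
A satisfying assignment: A=1,  B=0,  C=0,  D=1,  E=1.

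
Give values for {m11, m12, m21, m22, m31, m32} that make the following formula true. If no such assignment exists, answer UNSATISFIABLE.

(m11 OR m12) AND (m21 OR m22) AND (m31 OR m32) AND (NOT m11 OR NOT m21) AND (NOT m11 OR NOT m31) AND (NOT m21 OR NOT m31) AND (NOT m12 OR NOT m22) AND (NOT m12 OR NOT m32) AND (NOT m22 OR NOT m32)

UNSATISFIABLE

Branch on m11: set m11 = true.
Unit clause (NOT m21) forces m21 = false.
Unit clause (m22) forces m22 = true.
Unit clause (NOT m31) forces m31 = false.
Unit clause (m32) forces m32 = true.
That conflicts with the unit clause (NOT m32).
Backtrack on m11: now try m11 = false.
Unit clause (m12) forces m12 = true.
Unit clause (NOT m22) forces m22 = false.
Unit clause (m21) forces m21 = true.
Unit clause (NOT m31) forces m31 = false.
Unit clause (m32) forces m32 = true.
That conflicts with the unit clause (NOT m32).
Either choice for m11 ends in contradiction.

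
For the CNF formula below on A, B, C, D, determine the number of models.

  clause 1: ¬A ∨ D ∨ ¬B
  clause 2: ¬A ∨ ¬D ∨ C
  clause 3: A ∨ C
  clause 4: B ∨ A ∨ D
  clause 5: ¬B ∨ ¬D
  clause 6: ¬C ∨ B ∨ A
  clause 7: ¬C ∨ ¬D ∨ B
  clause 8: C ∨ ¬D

3

There are 2^4 = 16 truth assignments over (A, B, C, D).
Check each against the 8 clauses (columns in the order A, B, C, D):
  F F F F  ✗ fails (A ∨ C)
  F F F T  ✗ fails (A ∨ C)
  F F T F  ✗ fails (B ∨ A ∨ D)
  F F T T  ✗ fails (¬C ∨ B ∨ A)
  F T F F  ✗ fails (A ∨ C)
  F T F T  ✗ fails (A ∨ C)
  F T T F  ✓ satisfies all
  F T T T  ✗ fails (¬B ∨ ¬D)
  T F F F  ✓ satisfies all
  T F F T  ✗ fails (¬A ∨ ¬D ∨ C)
  T F T F  ✓ satisfies all
  T F T T  ✗ fails (¬C ∨ ¬D ∨ B)
  T T F F  ✗ fails (¬A ∨ D ∨ ¬B)
  T T F T  ✗ fails (¬A ∨ ¬D ∨ C)
  T T T F  ✗ fails (¬A ∨ D ∨ ¬B)
  T T T T  ✗ fails (¬B ∨ ¬D)
3 of the 16 rows are models.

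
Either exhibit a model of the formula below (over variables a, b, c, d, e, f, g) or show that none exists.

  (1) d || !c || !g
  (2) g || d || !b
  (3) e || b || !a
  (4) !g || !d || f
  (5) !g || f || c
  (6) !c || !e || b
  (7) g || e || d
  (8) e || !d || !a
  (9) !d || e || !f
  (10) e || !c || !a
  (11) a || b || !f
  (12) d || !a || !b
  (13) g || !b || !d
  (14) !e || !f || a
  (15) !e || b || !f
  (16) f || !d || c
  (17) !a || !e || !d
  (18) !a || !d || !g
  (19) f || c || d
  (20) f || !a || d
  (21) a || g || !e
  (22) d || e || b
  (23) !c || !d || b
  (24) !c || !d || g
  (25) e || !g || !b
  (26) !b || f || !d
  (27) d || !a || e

Suppose d = true.
Suppose g = false.
(!b) alone gives b = false.
(!c) alone gives c = false.
(f) alone gives f = true.
(e) alone gives e = true.
That conflicts with the unit clause (!e).
Undo g and try g = true.
(f) alone gives f = true.
(e) alone gives e = true.
(a) alone gives a = true.
That conflicts with the unit clause (!a).
Either choice for g ends in contradiction.
Undo d and try d = false.
Suppose c = false.
(f) alone gives f = true.
Suppose g = true.
Suppose a = true.
(!b) alone gives b = false.
(e) alone gives e = true.
That conflicts with the unit clause (!e).
Undo a and try a = false.
(b) alone gives b = true.
(!e) alone gives e = false.
That conflicts with the unit clause (e).
Either choice for a ends in contradiction.
Undo g and try g = false.
(!b) alone gives b = false.
(e) alone gives e = true.
That conflicts with the unit clause (!e).
Either choice for g ends in contradiction.
Undo c and try c = true.
(!g) alone gives g = false.
(!b) alone gives b = false.
(!e) alone gives e = false.
That conflicts with the unit clause (e).
Either choice for c ends in contradiction.
Either choice for d ends in contradiction.

UNSATISFIABLE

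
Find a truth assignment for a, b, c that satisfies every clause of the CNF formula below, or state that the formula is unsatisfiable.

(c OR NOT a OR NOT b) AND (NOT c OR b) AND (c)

Unit clause (c) forces c = true.
Unit clause (b) forces b = true.
No clause remains; a is free.

a=false,  b=true,  c=true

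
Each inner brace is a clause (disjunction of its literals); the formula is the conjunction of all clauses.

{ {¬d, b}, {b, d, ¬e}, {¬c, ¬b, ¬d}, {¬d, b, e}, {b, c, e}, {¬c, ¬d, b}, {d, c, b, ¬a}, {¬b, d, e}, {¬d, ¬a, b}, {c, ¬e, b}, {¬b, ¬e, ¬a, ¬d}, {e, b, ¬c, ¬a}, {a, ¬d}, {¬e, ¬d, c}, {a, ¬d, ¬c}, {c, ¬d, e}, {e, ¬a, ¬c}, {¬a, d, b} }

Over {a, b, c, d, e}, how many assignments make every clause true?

There are 2^5 = 32 truth assignments over (a, b, c, d, e).
Split on e. With e = True, the clauses containing e are satisfied and ¬e drops from the rest; 4 of the 2^4 = 16 assignments to the other variables satisfy what remains.
With e = False, by the same count on the reduced clause set, 1 assignment works.
(One model: a=F, b=F, c=T, d=F, e=F.)
Total: 4 + 1 = 5.

5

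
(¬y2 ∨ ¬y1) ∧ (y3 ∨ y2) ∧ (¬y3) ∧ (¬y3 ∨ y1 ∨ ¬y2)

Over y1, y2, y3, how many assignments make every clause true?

1

There are 2^3 = 8 truth assignments over (y1, y2, y3).
Split on y1. With y1 = True, the clauses containing y1 are satisfied and ¬y1 drops from the rest; 0 of the 2^2 = 4 assignments to the other variables satisfy what remains.
With y1 = False, by the same count on the reduced clause set, 1 assignment works.
Total: 0 + 1 = 1.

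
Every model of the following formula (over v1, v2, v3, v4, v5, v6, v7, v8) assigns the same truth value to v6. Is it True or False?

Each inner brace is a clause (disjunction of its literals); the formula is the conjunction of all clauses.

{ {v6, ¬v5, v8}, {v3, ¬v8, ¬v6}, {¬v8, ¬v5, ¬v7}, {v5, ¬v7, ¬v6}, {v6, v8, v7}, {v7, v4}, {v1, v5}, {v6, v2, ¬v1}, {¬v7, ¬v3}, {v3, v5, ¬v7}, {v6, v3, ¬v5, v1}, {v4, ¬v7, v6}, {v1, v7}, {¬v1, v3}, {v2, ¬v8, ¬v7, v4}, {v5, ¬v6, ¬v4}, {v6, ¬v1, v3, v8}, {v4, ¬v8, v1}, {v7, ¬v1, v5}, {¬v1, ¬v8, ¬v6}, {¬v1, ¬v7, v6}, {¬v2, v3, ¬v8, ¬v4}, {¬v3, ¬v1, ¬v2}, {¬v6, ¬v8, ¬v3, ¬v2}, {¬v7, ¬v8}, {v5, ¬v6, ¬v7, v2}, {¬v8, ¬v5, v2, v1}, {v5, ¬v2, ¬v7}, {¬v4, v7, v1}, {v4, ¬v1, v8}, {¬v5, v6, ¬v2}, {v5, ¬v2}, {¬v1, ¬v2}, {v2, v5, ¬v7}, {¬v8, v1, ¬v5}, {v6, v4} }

Suppose v6 = False.
From the singleton clause (v4), v4 = True.
Case v5 = False:
From the singleton clause (v1), v1 = True.
From the singleton clause (v2), v2 = True.
That conflicts with the unit clause (¬v2).
Backtrack on v5: now try v5 = True.
From the singleton clause (v8), v8 = True.
From the singleton clause (¬v7), v7 = False.
From the singleton clause (v1), v1 = True.
From the singleton clause (v2), v2 = True.
That conflicts with the unit clause (¬v2).
Either choice for v5 ends in contradiction.
So every satisfying assignment has v6 = True.

True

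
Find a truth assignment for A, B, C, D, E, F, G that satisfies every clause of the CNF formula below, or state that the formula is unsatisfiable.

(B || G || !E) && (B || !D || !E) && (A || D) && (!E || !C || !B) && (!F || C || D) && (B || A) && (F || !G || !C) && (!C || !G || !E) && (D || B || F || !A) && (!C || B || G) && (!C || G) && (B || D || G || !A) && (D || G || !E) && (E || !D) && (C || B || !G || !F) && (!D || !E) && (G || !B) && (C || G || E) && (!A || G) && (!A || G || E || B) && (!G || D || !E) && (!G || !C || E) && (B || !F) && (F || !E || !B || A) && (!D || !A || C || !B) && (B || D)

A ↦ true,  B ↦ true,  C ↦ false,  D ↦ false,  E ↦ false,  F ↦ false,  G ↦ true

Try A = true.
The clause (G) is unit, so G = true.
Try F = false.
The clause (!C) is unit, so C = false.
Try D = false.
The clause (B) is unit, so B = true.
The clause (!E) is unit, so E = false.
Every clause now holds.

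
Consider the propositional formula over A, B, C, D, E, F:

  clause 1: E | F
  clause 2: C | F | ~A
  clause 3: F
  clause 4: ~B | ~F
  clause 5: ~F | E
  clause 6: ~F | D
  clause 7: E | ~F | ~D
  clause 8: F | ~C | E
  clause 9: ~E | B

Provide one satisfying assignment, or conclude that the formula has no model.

UNSATISFIABLE

Unit clause (F) forces F = 1.
Unit clause (~B) forces B = 0.
Unit clause (E) forces E = 1.
Now (~E) is unsatisfied and unit — conflict.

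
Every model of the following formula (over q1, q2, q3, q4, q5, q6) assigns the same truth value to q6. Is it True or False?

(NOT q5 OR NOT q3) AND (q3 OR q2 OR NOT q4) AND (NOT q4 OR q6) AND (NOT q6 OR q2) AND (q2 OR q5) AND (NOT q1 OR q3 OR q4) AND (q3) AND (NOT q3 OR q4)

True

Suppose q6 = false.
(NOT q4) alone gives q4 = false.
(q3) alone gives q3 = true.
But (NOT q3) is also a unit clause — contradiction.
So every satisfying assignment has q6 = True.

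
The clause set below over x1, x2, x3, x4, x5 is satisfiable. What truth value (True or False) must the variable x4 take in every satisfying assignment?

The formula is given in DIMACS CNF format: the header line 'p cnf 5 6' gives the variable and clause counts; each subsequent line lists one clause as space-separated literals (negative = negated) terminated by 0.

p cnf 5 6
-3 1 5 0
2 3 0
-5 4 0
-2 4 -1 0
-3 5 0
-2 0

Suppose x4 = False.
(¬x5) alone gives x5 = False.
(¬x3) alone gives x3 = False.
(x2) alone gives x2 = True.
Now (¬x2) is unsatisfied and unit — conflict.
So every satisfying assignment has x4 = True.

True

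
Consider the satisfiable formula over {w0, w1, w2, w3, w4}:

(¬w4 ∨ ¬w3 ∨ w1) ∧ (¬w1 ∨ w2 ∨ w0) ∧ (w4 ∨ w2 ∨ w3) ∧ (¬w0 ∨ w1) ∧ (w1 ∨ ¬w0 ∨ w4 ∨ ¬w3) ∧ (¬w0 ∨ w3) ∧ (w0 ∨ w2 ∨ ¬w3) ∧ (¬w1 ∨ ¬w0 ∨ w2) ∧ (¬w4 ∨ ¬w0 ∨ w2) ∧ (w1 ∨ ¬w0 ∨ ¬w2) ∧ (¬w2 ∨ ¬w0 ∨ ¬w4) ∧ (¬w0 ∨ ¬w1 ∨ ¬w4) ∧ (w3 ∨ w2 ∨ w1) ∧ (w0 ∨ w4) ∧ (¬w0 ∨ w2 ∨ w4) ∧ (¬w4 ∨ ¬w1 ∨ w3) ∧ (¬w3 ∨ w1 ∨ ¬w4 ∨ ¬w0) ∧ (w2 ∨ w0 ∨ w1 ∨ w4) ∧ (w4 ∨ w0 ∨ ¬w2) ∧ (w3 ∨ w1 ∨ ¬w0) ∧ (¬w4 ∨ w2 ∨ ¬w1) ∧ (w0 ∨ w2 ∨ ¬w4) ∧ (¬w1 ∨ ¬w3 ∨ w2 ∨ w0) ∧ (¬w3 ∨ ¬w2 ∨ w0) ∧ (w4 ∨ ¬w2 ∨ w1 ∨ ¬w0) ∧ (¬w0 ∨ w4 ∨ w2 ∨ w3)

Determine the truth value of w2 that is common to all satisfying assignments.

Suppose w2 = False.
Case w1 = False:
The clause (¬w0) is unit, so w0 = False.
The clause (¬w3) is unit, so w3 = False.
Now (w3) is unsatisfied and unit — conflict.
That branch fails; take w1 = True instead.
The clause (w0) is unit, so w0 = True.
Now (¬w0) is unsatisfied and unit — conflict.
Both values of w1 lead to a conflict.
So every satisfying assignment has w2 = True.

True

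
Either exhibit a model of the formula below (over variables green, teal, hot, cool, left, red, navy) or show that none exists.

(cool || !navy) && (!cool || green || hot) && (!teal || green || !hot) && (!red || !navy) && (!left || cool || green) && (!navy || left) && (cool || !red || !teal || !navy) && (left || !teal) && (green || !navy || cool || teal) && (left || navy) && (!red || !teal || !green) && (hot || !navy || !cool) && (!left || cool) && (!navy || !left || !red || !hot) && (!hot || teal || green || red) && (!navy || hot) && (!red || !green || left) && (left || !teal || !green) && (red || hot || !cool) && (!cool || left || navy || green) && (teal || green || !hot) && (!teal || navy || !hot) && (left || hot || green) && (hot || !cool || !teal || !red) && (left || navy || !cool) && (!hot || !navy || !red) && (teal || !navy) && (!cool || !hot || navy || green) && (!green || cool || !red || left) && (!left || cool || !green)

Branch on cool: set cool = true.
Branch on green: set green = true.
Branch on red: set red = false.
Unit clause (hot) forces hot = true.
Branch on navy: set navy = true.
Unit clause (left) forces left = true.
Unit clause (teal) forces teal = true.
Every clause now holds.

green=true,  teal=true,  hot=true,  cool=true,  left=true,  red=false,  navy=true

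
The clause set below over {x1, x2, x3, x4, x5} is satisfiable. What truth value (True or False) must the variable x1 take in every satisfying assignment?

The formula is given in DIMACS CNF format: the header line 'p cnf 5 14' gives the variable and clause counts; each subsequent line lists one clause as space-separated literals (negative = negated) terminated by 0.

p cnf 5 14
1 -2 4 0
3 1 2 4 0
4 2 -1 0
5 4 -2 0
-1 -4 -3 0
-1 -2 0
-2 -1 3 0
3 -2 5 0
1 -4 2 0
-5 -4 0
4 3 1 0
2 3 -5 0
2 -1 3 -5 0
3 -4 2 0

False

Suppose x1 = True.
The clause (¬x2) is unit, so x2 = False.
The clause (x4) is unit, so x4 = True.
The clause (¬x3) is unit, so x3 = False.
Now (x3) is unsatisfied and unit — conflict.
So every satisfying assignment has x1 = False.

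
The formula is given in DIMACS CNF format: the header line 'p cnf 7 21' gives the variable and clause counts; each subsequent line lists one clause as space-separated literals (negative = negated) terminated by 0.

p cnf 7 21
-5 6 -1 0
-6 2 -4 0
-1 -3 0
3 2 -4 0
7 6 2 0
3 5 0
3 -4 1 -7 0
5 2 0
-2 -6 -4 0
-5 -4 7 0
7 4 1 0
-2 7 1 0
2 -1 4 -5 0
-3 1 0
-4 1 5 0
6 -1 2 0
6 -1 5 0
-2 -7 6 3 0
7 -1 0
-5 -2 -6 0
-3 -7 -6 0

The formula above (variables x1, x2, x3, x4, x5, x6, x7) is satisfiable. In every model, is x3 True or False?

False

Suppose x3 = True.
The clause (¬x1) is unit, so x1 = False.
Now (x1) is unsatisfied and unit — conflict.
So every satisfying assignment has x3 = False.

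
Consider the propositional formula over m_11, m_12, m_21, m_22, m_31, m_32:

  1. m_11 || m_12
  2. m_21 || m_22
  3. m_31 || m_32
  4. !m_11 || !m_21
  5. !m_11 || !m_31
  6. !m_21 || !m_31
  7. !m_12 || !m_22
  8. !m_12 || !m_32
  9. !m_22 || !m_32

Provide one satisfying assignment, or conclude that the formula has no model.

Suppose m_11 = true.
The clause (!m_21) is unit, so m_21 = false.
The clause (m_22) is unit, so m_22 = true.
The clause (!m_31) is unit, so m_31 = false.
The clause (m_32) is unit, so m_32 = true.
That conflicts with the unit clause (!m_32).
That branch fails; take m_11 = false instead.
The clause (m_12) is unit, so m_12 = true.
The clause (!m_22) is unit, so m_22 = false.
The clause (m_21) is unit, so m_21 = true.
The clause (!m_31) is unit, so m_31 = false.
The clause (m_32) is unit, so m_32 = true.
That conflicts with the unit clause (!m_32).
Both values of m_11 lead to a conflict.

UNSATISFIABLE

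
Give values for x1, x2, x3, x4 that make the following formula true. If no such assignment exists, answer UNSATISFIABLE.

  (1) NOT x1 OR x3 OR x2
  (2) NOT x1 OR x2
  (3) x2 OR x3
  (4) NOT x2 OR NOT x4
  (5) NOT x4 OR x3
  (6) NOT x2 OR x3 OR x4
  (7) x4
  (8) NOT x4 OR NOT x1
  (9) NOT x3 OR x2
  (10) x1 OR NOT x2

The clause (x4) is unit, so x4 = true.
The clause (NOT x2) is unit, so x2 = false.
The clause (NOT x1) is unit, so x1 = false.
The clause (x3) is unit, so x3 = true.
Now (NOT x3) is unsatisfied and unit — conflict.

UNSATISFIABLE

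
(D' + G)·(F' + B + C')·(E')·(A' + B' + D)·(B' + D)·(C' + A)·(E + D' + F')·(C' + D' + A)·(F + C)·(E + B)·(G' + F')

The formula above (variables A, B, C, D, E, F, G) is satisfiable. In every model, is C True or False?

True

Suppose C = 0.
(E') alone gives E = 0.
(F) alone gives F = 1.
(D') alone gives D = 0.
(B') alone gives B = 0.
Now (B) is unsatisfied and unit — conflict.
So every satisfying assignment has C = True.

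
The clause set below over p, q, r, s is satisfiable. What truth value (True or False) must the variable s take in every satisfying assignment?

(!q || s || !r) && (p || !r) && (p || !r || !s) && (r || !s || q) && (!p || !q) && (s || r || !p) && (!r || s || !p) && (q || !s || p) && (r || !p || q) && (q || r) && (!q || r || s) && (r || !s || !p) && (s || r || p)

Suppose s = false.
Suppose q = false.
From the singleton clause (r), r = true.
From the singleton clause (p), p = true.
That conflicts with the unit clause (!p).
Undo q and try q = true.
From the singleton clause (!r), r = false.
That conflicts with the unit clause (r).
Neither q = true nor q = false works.
So every satisfying assignment has s = True.

True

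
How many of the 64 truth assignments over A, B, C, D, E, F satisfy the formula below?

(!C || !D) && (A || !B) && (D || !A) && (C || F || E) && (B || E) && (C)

2

There are 2^6 = 64 truth assignments over (A, B, C, D, E, F).
Split on A. With A = true, the clauses containing A are satisfied and !A drops from the rest; 0 of the 2^5 = 32 assignments to the other variables satisfy what remains.
With A = false, by the same count on the reduced clause set, 2 assignments work.
Total: 0 + 2 = 2.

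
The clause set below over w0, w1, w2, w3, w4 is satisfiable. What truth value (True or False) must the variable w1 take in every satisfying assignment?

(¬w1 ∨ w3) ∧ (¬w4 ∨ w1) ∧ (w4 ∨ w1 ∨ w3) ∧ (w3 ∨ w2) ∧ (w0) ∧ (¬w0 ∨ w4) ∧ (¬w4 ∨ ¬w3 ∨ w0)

True

Suppose w1 = False.
The clause (¬w4) is unit, so w4 = False.
The clause (w3) is unit, so w3 = True.
The clause (w0) is unit, so w0 = True.
Now (¬w0) is unsatisfied and unit — conflict.
So every satisfying assignment has w1 = True.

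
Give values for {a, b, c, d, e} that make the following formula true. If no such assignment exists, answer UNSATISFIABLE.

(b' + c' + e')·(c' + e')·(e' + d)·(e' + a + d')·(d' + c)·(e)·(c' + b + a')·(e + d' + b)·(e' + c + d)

UNSATISFIABLE

The clause (e) is unit, so e = 1.
The clause (c') is unit, so c = 0.
The clause (d) is unit, so d = 1.
But (d') is also a unit clause — contradiction.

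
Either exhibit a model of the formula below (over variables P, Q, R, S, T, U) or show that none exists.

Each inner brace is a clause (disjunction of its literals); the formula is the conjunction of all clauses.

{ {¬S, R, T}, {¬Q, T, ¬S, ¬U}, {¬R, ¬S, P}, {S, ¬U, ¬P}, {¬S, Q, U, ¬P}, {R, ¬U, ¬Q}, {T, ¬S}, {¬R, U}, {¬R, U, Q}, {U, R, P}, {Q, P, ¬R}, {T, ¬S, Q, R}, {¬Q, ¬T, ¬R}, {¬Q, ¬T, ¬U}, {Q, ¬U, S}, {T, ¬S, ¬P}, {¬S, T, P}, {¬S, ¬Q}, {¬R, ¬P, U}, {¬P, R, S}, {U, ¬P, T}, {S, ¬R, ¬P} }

P ↦ False,  Q ↦ False,  R ↦ False,  S ↦ True,  T ↦ True,  U ↦ True

Branch on T: set T = True.
Branch on R: set R = False.
Branch on U: set U = True.
The clause (¬Q) is unit, so Q = False.
The clause (S) is unit, so S = True.
Every clause is now satisfied; P is unconstrained.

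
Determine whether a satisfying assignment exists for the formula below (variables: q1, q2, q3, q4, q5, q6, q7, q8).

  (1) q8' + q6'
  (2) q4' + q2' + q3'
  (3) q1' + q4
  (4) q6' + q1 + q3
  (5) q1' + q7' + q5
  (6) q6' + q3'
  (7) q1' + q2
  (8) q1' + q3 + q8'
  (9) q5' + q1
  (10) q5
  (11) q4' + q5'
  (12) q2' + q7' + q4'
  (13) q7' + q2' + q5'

Unit clause (q5) forces q5 = 1.
Unit clause (q1) forces q1 = 1.
Unit clause (q4) forces q4 = 1.
Now (q4') is unsatisfied and unit — conflict.
No assignment satisfies every clause.

No, unsatisfiable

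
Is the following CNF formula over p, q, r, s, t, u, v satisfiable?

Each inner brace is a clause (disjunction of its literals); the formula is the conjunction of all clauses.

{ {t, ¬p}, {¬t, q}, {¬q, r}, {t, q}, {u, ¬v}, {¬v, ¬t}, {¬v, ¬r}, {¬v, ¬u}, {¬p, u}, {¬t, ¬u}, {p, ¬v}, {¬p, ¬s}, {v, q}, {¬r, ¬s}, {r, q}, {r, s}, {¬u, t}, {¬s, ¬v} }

Suppose t = True.
(q) alone gives q = True.
(r) alone gives r = True.
(¬v) alone gives v = False.
(¬u) alone gives u = False.
(¬p) alone gives p = False.
(¬s) alone gives s = False.
Every clause now holds.
A satisfying assignment: p ↦ False, q ↦ True, r ↦ True, s ↦ False, t ↦ True, u ↦ False, v ↦ False.

Yes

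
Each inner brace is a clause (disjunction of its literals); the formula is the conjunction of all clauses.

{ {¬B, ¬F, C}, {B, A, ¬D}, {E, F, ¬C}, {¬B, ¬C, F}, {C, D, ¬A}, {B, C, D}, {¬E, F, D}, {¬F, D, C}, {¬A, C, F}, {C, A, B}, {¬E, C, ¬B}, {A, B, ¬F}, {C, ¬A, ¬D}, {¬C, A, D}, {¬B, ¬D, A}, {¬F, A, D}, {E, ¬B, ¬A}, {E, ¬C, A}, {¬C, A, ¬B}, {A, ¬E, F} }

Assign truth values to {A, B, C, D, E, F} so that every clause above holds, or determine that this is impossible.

Try B = True.
Try F = False.
The clause (¬C) is unit, so C = False.
The clause (¬A) is unit, so A = False.
The clause (¬E) is unit, so E = False.
The clause (¬D) is unit, so D = False.
This assignment satisfies each clause.

A=False, B=True, C=False, D=False, E=False, F=False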